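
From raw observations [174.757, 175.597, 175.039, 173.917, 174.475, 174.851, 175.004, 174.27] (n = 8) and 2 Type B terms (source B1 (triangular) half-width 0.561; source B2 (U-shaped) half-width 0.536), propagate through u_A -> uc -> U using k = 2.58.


mean = (174.757 + 175.597 + 175.039 + 173.917 + 174.475 + 174.851 + 175.004 + 174.27) / 8 = 174.73875
s = sqrt(sum((x - mean)^2)/(n-1)) = 0.51749362
u_A = s / sqrt(n) = 0.51749362 / sqrt(8) = 0.18296162
u_B1 = 0.561 / sqrt(6) = 0.22902729
u_B2 = 0.536 / sqrt(2) = 0.37900923
uc = sqrt(0.18296162^2 + 0.22902729^2 + 0.37900923^2) = 0.47914137
U = k * uc = 2.58 * 0.47914137
U = 1.2362

1.2362


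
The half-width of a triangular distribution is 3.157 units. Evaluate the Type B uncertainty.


u_B = half_width / sqrt(6)
u_B = 3.157 / 2.4494897
u_B = 1.2888

1.2888


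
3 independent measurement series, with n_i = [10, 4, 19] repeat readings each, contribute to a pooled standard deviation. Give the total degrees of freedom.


nu = sum_i (n_i - 1)
nu = ((10 - 1) + (4 - 1) + (19 - 1))
nu = 9 + 3 + 18
nu = 30

30


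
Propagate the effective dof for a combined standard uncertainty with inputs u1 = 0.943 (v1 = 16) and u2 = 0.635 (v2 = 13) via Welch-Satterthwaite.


uc = sqrt(u1^2 + u2^2) = sqrt(0.943^2 + 0.635^2) = 1.1368703
v_eff = uc^4 / (u1^4/v1 + u2^4/v2)
= 1.1368703^4 / (0.943^4/16 + 0.635^4/13)
= 1.6704892 / 0.06192969
v_eff = 26.9740

26.9740


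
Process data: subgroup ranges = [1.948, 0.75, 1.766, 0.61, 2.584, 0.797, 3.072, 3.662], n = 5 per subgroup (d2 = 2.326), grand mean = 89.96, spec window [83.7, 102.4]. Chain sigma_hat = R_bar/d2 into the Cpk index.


R_bar = (1.948 + 0.75 + 1.766 + 0.61 + 2.584 + 0.797 + 3.072 + 3.662) / 8 = 1.898625
sigma = R_bar / d2 = 1.898625 / 2.326 = 0.81626182
Cp = (USL - LSL)/(6*sigma) = (102.4 - 83.7)/(6*0.81626182) = 3.8182
Cpu = (102.4 - 89.96)/(3*0.81626182) = 5.0801
Cpl = (89.96 - 83.7)/(3*0.81626182) = 2.5564
Cpk = min(Cpu, Cpl) = 2.5564

2.5564


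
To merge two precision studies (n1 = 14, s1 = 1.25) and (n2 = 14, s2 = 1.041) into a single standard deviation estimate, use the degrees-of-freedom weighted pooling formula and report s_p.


s_p = sqrt(((n1-1)*s1^2 + (n2-1)*s2^2) / (n1+n2-2))
numerator = (14-1)*1.25^2 + (14-1)*1.041^2 = 20.3125 + 14.087853 = 34.400353
denominator = 14 + 14 - 2 = 26
s_p^2 = 34.400353 / 26 = 1.3230905
s_p = sqrt(1.3230905) = 1.1503

1.1503


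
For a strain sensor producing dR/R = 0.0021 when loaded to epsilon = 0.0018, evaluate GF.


GF = (dR/R) / epsilon
= 0.0021 / 0.0018
= 1.1667

1.1667


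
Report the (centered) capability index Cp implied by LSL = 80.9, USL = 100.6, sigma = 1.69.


Cp = (USL - LSL) / (6 * sigma)
= (100.6 - 80.9) / (6 * 1.69)
= 19.7000 / 10.1400
= 1.9428

1.9428


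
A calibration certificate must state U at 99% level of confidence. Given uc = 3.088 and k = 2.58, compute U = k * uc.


U = k * uc
U = 2.58 * 3.088
U = 7.9670

7.9670


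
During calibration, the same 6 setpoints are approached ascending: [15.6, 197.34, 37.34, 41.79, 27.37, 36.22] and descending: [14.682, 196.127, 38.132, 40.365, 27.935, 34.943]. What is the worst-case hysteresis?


|15.6 - 14.682| = 0.9180
|197.34 - 196.127| = 1.2130
|37.34 - 38.132| = 0.7920
|41.79 - 40.365| = 1.4250
|27.37 - 27.935| = 0.5650
|36.22 - 34.943| = 1.2770
hysteresis = max(diffs) = 1.4250

1.4250


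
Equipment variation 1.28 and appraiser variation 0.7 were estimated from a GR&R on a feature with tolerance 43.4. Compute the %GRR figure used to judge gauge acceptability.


GRR = sqrt(EV^2 + AV^2) = sqrt(1.28^2 + 0.7^2) = 1.4589037
%GRR = GRR / tol * 100 = 1.4589037 / 43.4 * 100
%GRR = 3.3615

3.3615


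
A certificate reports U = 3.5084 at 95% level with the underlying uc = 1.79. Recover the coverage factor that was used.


k = U / uc
k = 3.5084 / 1.79
k = 1.96

1.96


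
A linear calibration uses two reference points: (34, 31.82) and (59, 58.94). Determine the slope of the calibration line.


slope = (y2 - y1) / (x2 - x1)
= (58.94 - 31.82) / (59 - 34)
= 27.1200 / 25
= 1.0848

1.0848


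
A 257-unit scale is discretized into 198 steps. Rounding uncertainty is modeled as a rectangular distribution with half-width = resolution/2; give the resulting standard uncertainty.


resolution = range / divisions
resolution = 257 / 198 = 1.2979798
u_res = resolution / (2*sqrt(3))
u_res = 1.2979798 / 3.4641016
u_res = 0.3747

0.3747


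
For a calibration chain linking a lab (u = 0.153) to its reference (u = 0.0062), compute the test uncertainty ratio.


TUR = u_lab / u_ref
= 0.153 / 0.0062
= 24.6774

24.6774


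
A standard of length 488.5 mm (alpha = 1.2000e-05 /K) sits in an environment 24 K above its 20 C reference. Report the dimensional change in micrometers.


dL = L * alpha * dT
= 488.5 * 1.2000e-05 * 24
= 0.1406880 mm
dL_um = 0.1406880 * 1000 = 140.6880 um

140.6880


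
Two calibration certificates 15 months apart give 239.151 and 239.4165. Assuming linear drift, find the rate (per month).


rate = (v2 - v1) / months
= (239.4165 - 239.151) / 15
= 0.2655 / 15
= 0.0177

0.0177


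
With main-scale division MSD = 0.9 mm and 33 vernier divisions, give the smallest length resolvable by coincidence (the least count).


LC = MSD / n_div
= 0.9 / 33
= 0.0273

0.0273


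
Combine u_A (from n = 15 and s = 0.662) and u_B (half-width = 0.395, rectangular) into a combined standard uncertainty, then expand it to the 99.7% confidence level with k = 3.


u_A = s / sqrt(n) = 0.662 / sqrt(15) = 0.17092767
u_B = half_width / sqrt(3) = 0.395 / sqrt(3) = 0.22805336
uc = sqrt(u_A^2 + u_B^2) = sqrt(0.17092767^2 + 0.22805336^2) = 0.2849993
U = k * uc = 3 * 0.2849993
U = 0.8550

0.8550


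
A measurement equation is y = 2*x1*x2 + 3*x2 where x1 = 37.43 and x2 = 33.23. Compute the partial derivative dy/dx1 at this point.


y = 2*x1*x2 + 3*x2
dy/dx1 = 2*x2
Evaluate at x2 = 33.23: c1 = 2 * 33.23
c1 = 66.4600

66.4600


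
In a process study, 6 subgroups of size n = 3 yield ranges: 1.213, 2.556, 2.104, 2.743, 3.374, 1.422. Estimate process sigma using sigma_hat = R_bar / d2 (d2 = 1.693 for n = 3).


R_bar = (1.213 + 2.556 + 2.104 + 2.743 + 3.374 + 1.422) / 6
R_bar = 13.412 / 6 = 2.2353333
sigma_hat = R_bar / d2 = 2.2353333 / 1.693 = 1.3203

1.3203


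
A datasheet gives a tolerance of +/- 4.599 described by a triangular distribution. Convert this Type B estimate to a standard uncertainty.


u_B = half_width / sqrt(6)
u_B = 4.599 / 2.4494897
u_B = 1.8775

1.8775


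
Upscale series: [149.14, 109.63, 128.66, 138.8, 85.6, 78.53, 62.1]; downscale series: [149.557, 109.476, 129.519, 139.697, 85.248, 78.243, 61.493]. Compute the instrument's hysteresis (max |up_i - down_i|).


|149.14 - 149.557| = 0.4170
|109.63 - 109.476| = 0.1540
|128.66 - 129.519| = 0.8590
|138.8 - 139.697| = 0.8970
|85.6 - 85.248| = 0.3520
|78.53 - 78.243| = 0.2870
|62.1 - 61.493| = 0.6070
hysteresis = max(diffs) = 0.8970

0.8970


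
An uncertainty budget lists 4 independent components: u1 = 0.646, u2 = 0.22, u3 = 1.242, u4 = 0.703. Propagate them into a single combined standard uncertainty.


uc = sqrt(0.646^2 + 0.22^2 + 1.242^2 + 0.703^2)
uc = sqrt(2.502489)
uc = 1.5819

1.5819


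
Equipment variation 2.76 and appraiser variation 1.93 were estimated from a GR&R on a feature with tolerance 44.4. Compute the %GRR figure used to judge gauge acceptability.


GRR = sqrt(EV^2 + AV^2) = sqrt(2.76^2 + 1.93^2) = 3.3678628
%GRR = GRR / tol * 100 = 3.3678628 / 44.4 * 100
%GRR = 7.5853

7.5853


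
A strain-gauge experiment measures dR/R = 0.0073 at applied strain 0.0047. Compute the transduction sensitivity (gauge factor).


GF = (dR/R) / epsilon
= 0.0073 / 0.0047
= 1.5532

1.5532


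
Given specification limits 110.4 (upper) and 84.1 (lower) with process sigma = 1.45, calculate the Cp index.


Cp = (USL - LSL) / (6 * sigma)
= (110.4 - 84.1) / (6 * 1.45)
= 26.3000 / 8.7000
= 3.0230

3.0230


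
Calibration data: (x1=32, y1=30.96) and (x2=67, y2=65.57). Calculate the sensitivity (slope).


slope = (y2 - y1) / (x2 - x1)
= (65.57 - 30.96) / (67 - 32)
= 34.6100 / 35
= 0.9889

0.9889


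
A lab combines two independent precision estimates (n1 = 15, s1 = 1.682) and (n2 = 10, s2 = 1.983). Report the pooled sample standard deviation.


s_p = sqrt(((n1-1)*s1^2 + (n2-1)*s2^2) / (n1+n2-2))
numerator = (15-1)*1.682^2 + (10-1)*1.983^2 = 39.607736 + 35.390601 = 74.998337
denominator = 15 + 10 - 2 = 23
s_p^2 = 74.998337 / 23 = 3.2607973
s_p = sqrt(3.2607973) = 1.8058

1.8058


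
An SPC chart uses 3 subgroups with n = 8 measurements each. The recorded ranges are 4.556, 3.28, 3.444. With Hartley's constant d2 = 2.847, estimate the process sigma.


R_bar = (4.556 + 3.28 + 3.444) / 3
R_bar = 11.28 / 3 = 3.76
sigma_hat = R_bar / d2 = 3.76 / 2.847 = 1.3207

1.3207


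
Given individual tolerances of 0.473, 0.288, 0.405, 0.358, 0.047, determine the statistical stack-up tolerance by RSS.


RSS = sqrt(0.473^2 + 0.288^2 + 0.405^2 + 0.358^2 + 0.047^2)
= sqrt(0.601071)
= 0.7753

0.7753


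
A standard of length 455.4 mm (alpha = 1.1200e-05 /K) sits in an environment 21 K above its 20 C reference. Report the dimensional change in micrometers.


dL = L * alpha * dT
= 455.4 * 1.1200e-05 * 21
= 0.1071101 mm
dL_um = 0.1071101 * 1000 = 107.1101 um

107.1101


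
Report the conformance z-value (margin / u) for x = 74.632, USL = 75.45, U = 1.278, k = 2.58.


u = U / k = 1.278 / 2.58 = 0.49534884
margin = |USL - x| = |75.45 - 74.632| = 0.818
z = margin / u = 0.818 / 0.49534884
z = 1.6514

1.6514


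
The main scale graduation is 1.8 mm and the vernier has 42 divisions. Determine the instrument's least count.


LC = MSD / n_div
= 1.8 / 42
= 0.0429

0.0429


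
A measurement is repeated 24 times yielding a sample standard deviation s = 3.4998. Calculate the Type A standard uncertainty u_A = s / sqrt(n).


u_A = s / sqrt(n)
u_A = 3.4998 / sqrt(24)
u_A = 3.4998 / 4.8989795
u_A = 0.7144

0.7144


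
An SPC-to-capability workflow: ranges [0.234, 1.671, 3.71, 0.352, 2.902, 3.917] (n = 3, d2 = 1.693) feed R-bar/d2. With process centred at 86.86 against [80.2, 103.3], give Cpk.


R_bar = (0.234 + 1.671 + 3.71 + 0.352 + 2.902 + 3.917) / 6 = 2.131
sigma = R_bar / d2 = 2.131 / 1.693 = 1.2587123
Cp = (USL - LSL)/(6*sigma) = (103.3 - 80.2)/(6*1.2587123) = 3.0587
Cpu = (103.3 - 86.86)/(3*1.2587123) = 4.3537
Cpl = (86.86 - 80.2)/(3*1.2587123) = 1.7637
Cpk = min(Cpu, Cpl) = 1.7637

1.7637


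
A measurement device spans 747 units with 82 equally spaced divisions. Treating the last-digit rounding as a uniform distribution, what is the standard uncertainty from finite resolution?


resolution = range / divisions
resolution = 747 / 82 = 9.1097561
u_res = resolution / (2*sqrt(3))
u_res = 9.1097561 / 3.4641016
u_res = 2.6298

2.6298


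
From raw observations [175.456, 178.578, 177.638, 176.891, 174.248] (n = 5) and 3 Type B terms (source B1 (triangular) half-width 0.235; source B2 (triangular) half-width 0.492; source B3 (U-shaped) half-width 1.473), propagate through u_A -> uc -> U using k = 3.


mean = (175.456 + 178.578 + 177.638 + 176.891 + 174.248) / 5 = 176.5622
s = sqrt(sum((x - mean)^2)/(n-1)) = 1.7254061
u_A = s / sqrt(n) = 1.7254061 / sqrt(5) = 0.77162507
u_B1 = 0.235 / sqrt(6) = 0.095938348
u_B2 = 0.492 / sqrt(6) = 0.20085816
u_B3 = 1.473 / sqrt(2) = 1.0415683
uc = sqrt(0.77162507^2 + 0.095938348^2 + 0.20085816^2 + 1.0415683^2) = 1.3152254
U = k * uc = 3 * 1.3152254
U = 3.9457

3.9457


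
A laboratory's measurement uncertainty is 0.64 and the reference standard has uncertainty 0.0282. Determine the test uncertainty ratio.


TUR = u_lab / u_ref
= 0.64 / 0.0282
= 22.6950

22.6950


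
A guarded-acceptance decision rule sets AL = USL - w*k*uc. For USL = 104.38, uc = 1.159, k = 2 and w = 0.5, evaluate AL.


U = k * uc = 2 * 1.159 = 2.318
guard band g = w * U = 0.5 * 2.318 = 1.159
AL = USL - g = 104.38 - 1.159
AL = 103.2210

103.2210


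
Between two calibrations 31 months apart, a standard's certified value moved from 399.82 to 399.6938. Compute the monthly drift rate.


rate = (v2 - v1) / months
= (399.6938 - 399.82) / 31
= -0.1262 / 31
= -0.0041

-0.0041


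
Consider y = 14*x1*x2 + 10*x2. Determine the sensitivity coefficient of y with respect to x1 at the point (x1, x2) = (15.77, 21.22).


y = 14*x1*x2 + 10*x2
dy/dx1 = 14*x2
Evaluate at x2 = 21.22: c1 = 14 * 21.22
c1 = 297.0800

297.0800


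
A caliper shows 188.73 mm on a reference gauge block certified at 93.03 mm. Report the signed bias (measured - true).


Systematic error = measured - true
= 188.73 - 93.03
= 95.7000

95.7000


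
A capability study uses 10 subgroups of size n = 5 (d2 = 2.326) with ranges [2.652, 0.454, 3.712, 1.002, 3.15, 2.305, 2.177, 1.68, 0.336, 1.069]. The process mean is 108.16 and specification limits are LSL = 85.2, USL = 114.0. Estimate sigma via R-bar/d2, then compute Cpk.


R_bar = (2.652 + 0.454 + 3.712 + 1.002 + 3.15 + 2.305 + 2.177 + 1.68 + 0.336 + 1.069) / 10 = 1.8537
sigma = R_bar / d2 = 1.8537 / 2.326 = 0.79694755
Cp = (USL - LSL)/(6*sigma) = (114.0 - 85.2)/(6*0.79694755) = 6.0230
Cpu = (114.0 - 108.16)/(3*0.79694755) = 2.4427
Cpl = (108.16 - 85.2)/(3*0.79694755) = 9.6033
Cpk = min(Cpu, Cpl) = 2.4427

2.4427


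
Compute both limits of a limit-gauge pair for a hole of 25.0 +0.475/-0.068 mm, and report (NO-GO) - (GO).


GO = nominal - lower_tol (smallest hole = maximum material condition)
GO = 25.0 - 0.068 = 24.932
NO-GO = nominal + upper_tol (largest hole = least material condition)
NO-GO = 25.0 + 0.475 = 25.475
spread = NO-GO - GO = 25.475 - 24.932 = 0.5430

0.5430


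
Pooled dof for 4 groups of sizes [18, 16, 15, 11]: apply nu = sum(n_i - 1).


nu = sum_i (n_i - 1)
nu = ((18 - 1) + (16 - 1) + (15 - 1) + (11 - 1))
nu = 17 + 15 + 14 + 10
nu = 56

56


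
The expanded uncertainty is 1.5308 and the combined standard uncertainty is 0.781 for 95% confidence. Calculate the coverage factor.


k = U / uc
k = 1.5308 / 0.781
k = 1.96

1.96


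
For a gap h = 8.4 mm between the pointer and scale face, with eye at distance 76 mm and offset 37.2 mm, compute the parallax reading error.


error = h * offset / d
= 8.4 * 37.2 / 76
= 4.1116

4.1116


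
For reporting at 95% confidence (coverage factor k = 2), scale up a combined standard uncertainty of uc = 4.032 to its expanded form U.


U = k * uc
U = 2 * 4.032
U = 8.0640

8.0640


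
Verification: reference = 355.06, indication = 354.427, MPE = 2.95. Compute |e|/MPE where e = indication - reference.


e = indication - reference = 354.427 - 355.06 = -0.6330
|e| = 0.6330
ratio = |e| / MPE = 0.6330 / 2.95
ratio = 0.2146

0.2146


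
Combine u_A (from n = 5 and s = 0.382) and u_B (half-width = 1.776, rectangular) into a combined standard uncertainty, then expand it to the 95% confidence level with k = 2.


u_A = s / sqrt(n) = 0.382 / sqrt(5) = 0.17083559
u_B = half_width / sqrt(3) = 1.776 / sqrt(3) = 1.0253741
uc = sqrt(u_A^2 + u_B^2) = sqrt(0.17083559^2 + 1.0253741^2) = 1.039508
U = k * uc = 2 * 1.039508
U = 2.0790

2.0790


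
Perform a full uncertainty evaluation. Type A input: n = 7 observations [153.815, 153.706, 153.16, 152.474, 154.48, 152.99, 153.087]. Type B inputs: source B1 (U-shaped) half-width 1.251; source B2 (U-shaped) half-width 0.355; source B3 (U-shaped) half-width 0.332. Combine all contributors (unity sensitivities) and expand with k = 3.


mean = (153.815 + 153.706 + 153.16 + 152.474 + 154.48 + 152.99 + 153.087) / 7 = 153.3874286
s = sqrt(sum((x - mean)^2)/(n-1)) = 0.6598358
u_A = s / sqrt(n) = 0.6598358 / sqrt(7) = 0.24939449
u_B1 = 1.251 / sqrt(2) = 0.88459058
u_B2 = 0.355 / sqrt(2) = 0.25102291
u_B3 = 0.332 / sqrt(2) = 0.23475945
uc = sqrt(0.24939449^2 + 0.88459058^2 + 0.25102291^2 + 0.23475945^2) = 0.98123525
U = k * uc = 3 * 0.98123525
U = 2.9437

2.9437


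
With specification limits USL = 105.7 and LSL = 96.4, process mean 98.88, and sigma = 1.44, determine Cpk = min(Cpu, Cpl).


Cpu = (USL - mean) / (3*sigma) = (105.7 - 98.88) / (3*1.44) = 1.5787
Cpl = (mean - LSL) / (3*sigma) = (98.88 - 96.4) / (3*1.44) = 0.5741
Cpk = min(Cpu, Cpl) = 0.5741

0.5741


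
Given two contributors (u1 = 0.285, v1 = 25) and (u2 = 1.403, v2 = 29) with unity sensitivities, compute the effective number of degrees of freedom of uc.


uc = sqrt(u1^2 + u2^2) = sqrt(0.285^2 + 1.403^2) = 1.4316543
v_eff = uc^4 / (u1^4/v1 + u2^4/v2)
= 1.4316543^4 / (0.285^4/25 + 1.403^4/29)
= 4.2009997 / 0.13387197
v_eff = 31.3807

31.3807


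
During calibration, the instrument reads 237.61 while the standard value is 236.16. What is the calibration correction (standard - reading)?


Correction = standard - reading
= 236.16 - 237.61
= -1.4500

-1.4500


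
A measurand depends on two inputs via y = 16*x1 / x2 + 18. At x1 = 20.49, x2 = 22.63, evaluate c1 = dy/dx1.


y = 16*x1 / x2 + 18
dy/dx1 = 16/x2
Evaluate at x2 = 22.63: c1 = 16 / 22.63
c1 = 0.7070

0.7070


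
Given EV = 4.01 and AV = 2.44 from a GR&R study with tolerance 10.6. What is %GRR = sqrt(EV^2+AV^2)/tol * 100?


GRR = sqrt(EV^2 + AV^2) = sqrt(4.01^2 + 2.44^2) = 4.6940068
%GRR = GRR / tol * 100 = 4.6940068 / 10.6 * 100
%GRR = 44.2831

44.2831


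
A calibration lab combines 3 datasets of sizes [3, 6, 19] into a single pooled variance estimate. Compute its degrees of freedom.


nu = sum_i (n_i - 1)
nu = ((3 - 1) + (6 - 1) + (19 - 1))
nu = 2 + 5 + 18
nu = 25

25


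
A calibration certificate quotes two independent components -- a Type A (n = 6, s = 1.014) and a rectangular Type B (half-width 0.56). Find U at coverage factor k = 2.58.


u_A = s / sqrt(n) = 1.014 / sqrt(6) = 0.41396377
u_B = half_width / sqrt(3) = 0.56 / sqrt(3) = 0.32331615
uc = sqrt(u_A^2 + u_B^2) = sqrt(0.41396377^2 + 0.32331615^2) = 0.52526121
U = k * uc = 2.58 * 0.52526121
U = 1.3552

1.3552


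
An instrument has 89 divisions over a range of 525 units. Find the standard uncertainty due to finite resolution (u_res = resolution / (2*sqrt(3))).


resolution = range / divisions
resolution = 525 / 89 = 5.8988764
u_res = resolution / (2*sqrt(3))
u_res = 5.8988764 / 3.4641016
u_res = 1.7029

1.7029


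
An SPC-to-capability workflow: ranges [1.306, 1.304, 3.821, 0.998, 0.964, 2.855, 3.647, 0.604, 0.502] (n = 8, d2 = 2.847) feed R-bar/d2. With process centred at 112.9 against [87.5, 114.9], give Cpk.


R_bar = (1.306 + 1.304 + 3.821 + 0.998 + 0.964 + 2.855 + 3.647 + 0.604 + 0.502) / 9 = 1.7778889
sigma = R_bar / d2 = 1.7778889 / 2.847 = 0.62447801
Cp = (USL - LSL)/(6*sigma) = (114.9 - 87.5)/(6*0.62447801) = 7.3128
Cpu = (114.9 - 112.9)/(3*0.62447801) = 1.0676
Cpl = (112.9 - 87.5)/(3*0.62447801) = 13.5580
Cpk = min(Cpu, Cpl) = 1.0676

1.0676


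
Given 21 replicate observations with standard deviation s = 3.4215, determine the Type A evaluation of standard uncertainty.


u_A = s / sqrt(n)
u_A = 3.4215 / sqrt(21)
u_A = 3.4215 / 4.5825757
u_A = 0.7466

0.7466


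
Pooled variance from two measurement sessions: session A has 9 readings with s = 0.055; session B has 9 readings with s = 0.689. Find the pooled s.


s_p = sqrt(((n1-1)*s1^2 + (n2-1)*s2^2) / (n1+n2-2))
numerator = (9-1)*0.055^2 + (9-1)*0.689^2 = 0.0242 + 3.797768 = 3.821968
denominator = 9 + 9 - 2 = 16
s_p^2 = 3.821968 / 16 = 0.238873
s_p = sqrt(0.238873) = 0.4887

0.4887


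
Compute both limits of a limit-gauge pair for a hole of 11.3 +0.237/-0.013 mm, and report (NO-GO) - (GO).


GO = nominal - lower_tol (smallest hole = maximum material condition)
GO = 11.3 - 0.013 = 11.287
NO-GO = nominal + upper_tol (largest hole = least material condition)
NO-GO = 11.3 + 0.237 = 11.537
spread = NO-GO - GO = 11.537 - 11.287 = 0.2500

0.2500


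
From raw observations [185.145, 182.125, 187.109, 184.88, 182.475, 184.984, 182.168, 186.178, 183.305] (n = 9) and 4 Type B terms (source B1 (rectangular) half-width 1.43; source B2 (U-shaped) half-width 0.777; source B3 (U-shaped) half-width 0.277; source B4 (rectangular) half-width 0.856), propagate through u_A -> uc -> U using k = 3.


mean = (185.145 + 182.125 + 187.109 + 184.88 + 182.475 + 184.984 + 182.168 + 186.178 + 183.305) / 9 = 184.2632222
s = sqrt(sum((x - mean)^2)/(n-1)) = 1.82072
u_A = s / sqrt(n) = 1.82072 / sqrt(9) = 0.60690667
u_B1 = 1.43 / sqrt(3) = 0.82561088
u_B2 = 0.777 / sqrt(2) = 0.54942197
u_B3 = 0.277 / sqrt(2) = 0.19586858
u_B4 = 0.856 / sqrt(3) = 0.49421183
uc = sqrt(0.60690667^2 + 0.82561088^2 + 0.54942197^2 + 0.19586858^2 + 0.49421183^2) = 1.2784535
U = k * uc = 3 * 1.2784535
U = 3.8354

3.8354


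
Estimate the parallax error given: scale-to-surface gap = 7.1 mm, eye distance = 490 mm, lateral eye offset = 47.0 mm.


error = h * offset / d
= 7.1 * 47.0 / 490
= 0.6810

0.6810


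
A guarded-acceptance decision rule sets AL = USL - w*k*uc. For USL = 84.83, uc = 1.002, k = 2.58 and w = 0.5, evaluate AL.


U = k * uc = 2.58 * 1.002 = 2.58516
guard band g = w * U = 0.5 * 2.58516 = 1.29258
AL = USL - g = 84.83 - 1.29258
AL = 83.5374

83.5374


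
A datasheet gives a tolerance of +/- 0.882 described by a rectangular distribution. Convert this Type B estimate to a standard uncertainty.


u_B = half_width / sqrt(3)
u_B = 0.882 / 1.7320508
u_B = 0.5092

0.5092


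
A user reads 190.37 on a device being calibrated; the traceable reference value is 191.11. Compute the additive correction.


Correction = standard - reading
= 191.11 - 190.37
= 0.7400

0.7400


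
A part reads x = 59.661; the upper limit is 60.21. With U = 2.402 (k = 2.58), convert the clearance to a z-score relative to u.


u = U / k = 2.402 / 2.58 = 0.93100775
margin = |USL - x| = |60.21 - 59.661| = 0.549
z = margin / u = 0.549 / 0.93100775
z = 0.5897

0.5897


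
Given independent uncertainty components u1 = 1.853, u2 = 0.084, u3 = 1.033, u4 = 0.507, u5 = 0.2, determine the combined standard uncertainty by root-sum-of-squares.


uc = sqrt(1.853^2 + 0.084^2 + 1.033^2 + 0.507^2 + 0.2^2)
uc = sqrt(4.804803)
uc = 2.1920

2.1920


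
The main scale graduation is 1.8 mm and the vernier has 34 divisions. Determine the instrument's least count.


LC = MSD / n_div
= 1.8 / 34
= 0.0529

0.0529


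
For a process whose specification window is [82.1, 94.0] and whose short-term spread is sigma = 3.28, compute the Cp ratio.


Cp = (USL - LSL) / (6 * sigma)
= (94.0 - 82.1) / (6 * 3.28)
= 11.9000 / 19.6800
= 0.6047

0.6047


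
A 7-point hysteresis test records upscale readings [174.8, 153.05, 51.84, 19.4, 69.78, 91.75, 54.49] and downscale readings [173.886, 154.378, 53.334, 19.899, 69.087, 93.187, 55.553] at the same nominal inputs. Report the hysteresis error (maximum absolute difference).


|174.8 - 173.886| = 0.9140
|153.05 - 154.378| = 1.3280
|51.84 - 53.334| = 1.4940
|19.4 - 19.899| = 0.4990
|69.78 - 69.087| = 0.6930
|91.75 - 93.187| = 1.4370
|54.49 - 55.553| = 1.0630
hysteresis = max(diffs) = 1.4940

1.4940


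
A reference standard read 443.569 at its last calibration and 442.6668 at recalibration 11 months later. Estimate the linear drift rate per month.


rate = (v2 - v1) / months
= (442.6668 - 443.569) / 11
= -0.9022 / 11
= -0.0820

-0.0820


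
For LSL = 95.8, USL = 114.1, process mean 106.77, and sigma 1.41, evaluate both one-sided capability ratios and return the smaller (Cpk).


Cpu = (USL - mean) / (3*sigma) = (114.1 - 106.77) / (3*1.41) = 1.7329
Cpl = (mean - LSL) / (3*sigma) = (106.77 - 95.8) / (3*1.41) = 2.5934
Cpk = min(Cpu, Cpl) = 1.7329

1.7329


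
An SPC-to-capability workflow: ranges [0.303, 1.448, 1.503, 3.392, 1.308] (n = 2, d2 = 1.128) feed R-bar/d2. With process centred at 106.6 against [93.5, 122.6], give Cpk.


R_bar = (0.303 + 1.448 + 1.503 + 3.392 + 1.308) / 5 = 1.5908
sigma = R_bar / d2 = 1.5908 / 1.128 = 1.4102837
Cp = (USL - LSL)/(6*sigma) = (122.6 - 93.5)/(6*1.4102837) = 3.4390
Cpu = (122.6 - 106.6)/(3*1.4102837) = 3.7817
Cpl = (106.6 - 93.5)/(3*1.4102837) = 3.0963
Cpk = min(Cpu, Cpl) = 3.0963

3.0963


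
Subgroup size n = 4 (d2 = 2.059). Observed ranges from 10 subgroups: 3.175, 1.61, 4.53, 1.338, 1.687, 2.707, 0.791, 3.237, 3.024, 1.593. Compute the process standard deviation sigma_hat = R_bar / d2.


R_bar = (3.175 + 1.61 + 4.53 + 1.338 + 1.687 + 2.707 + 0.791 + 3.237 + 3.024 + 1.593) / 10
R_bar = 23.692 / 10 = 2.3692
sigma_hat = R_bar / d2 = 2.3692 / 2.059 = 1.1507

1.1507


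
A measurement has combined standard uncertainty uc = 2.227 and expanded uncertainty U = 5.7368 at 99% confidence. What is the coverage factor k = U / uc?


k = U / uc
k = 5.7368 / 2.227
k = 2.576

2.576


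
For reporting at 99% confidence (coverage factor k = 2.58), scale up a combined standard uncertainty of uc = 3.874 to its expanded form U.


U = k * uc
U = 2.58 * 3.874
U = 9.9949

9.9949


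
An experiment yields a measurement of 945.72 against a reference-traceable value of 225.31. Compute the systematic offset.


Systematic error = measured - true
= 945.72 - 225.31
= 720.4100

720.4100


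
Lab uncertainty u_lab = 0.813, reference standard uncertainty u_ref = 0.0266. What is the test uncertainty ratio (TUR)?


TUR = u_lab / u_ref
= 0.813 / 0.0266
= 30.5639

30.5639


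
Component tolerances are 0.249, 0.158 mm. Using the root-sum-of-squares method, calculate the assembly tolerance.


RSS = sqrt(0.249^2 + 0.158^2)
= sqrt(0.086965)
= 0.2949

0.2949


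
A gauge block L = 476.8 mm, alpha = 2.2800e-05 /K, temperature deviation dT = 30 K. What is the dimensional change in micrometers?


dL = L * alpha * dT
= 476.8 * 2.2800e-05 * 30
= 0.3261312 mm
dL_um = 0.3261312 * 1000 = 326.1312 um

326.1312


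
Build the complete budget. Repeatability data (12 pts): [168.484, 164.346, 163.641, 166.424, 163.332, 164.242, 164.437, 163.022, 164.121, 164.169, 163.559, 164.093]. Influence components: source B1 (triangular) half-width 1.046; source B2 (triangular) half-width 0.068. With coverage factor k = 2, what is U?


mean = (168.484 + 164.346 + 163.641 + 166.424 + 163.332 + 164.242 + 164.437 + 163.022 + 164.121 + 164.169 + 163.559 + 164.093) / 12 = 164.4891667
s = sqrt(sum((x - mean)^2)/(n-1)) = 1.5153096
u_A = s / sqrt(n) = 1.5153096 / sqrt(12) = 0.4374322
u_B1 = 1.046 / sqrt(6) = 0.42702771
u_B2 = 0.068 / sqrt(6) = 0.027760884
uc = sqrt(0.4374322^2 + 0.42702771^2 + 0.027760884^2) = 0.61193975
U = k * uc = 2 * 0.61193975
U = 1.2239

1.2239


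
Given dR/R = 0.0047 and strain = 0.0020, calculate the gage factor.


GF = (dR/R) / epsilon
= 0.0047 / 0.0020
= 2.3500

2.3500


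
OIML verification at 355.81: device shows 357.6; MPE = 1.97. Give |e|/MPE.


e = indication - reference = 357.6 - 355.81 = 1.7900
|e| = 1.7900
ratio = |e| / MPE = 1.7900 / 1.97
ratio = 0.9086

0.9086


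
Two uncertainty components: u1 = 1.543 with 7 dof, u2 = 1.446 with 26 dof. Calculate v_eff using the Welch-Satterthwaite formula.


uc = sqrt(u1^2 + u2^2) = sqrt(1.543^2 + 1.446^2) = 2.1146548
v_eff = uc^4 / (u1^4/v1 + u2^4/v2)
= 2.1146548^4 / (1.543^4/7 + 1.446^4/26)
= 19.996682 / 0.97792857
v_eff = 20.4480

20.4480


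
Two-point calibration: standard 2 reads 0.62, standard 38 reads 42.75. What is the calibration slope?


slope = (y2 - y1) / (x2 - x1)
= (42.75 - 0.62) / (38 - 2)
= 42.1300 / 36
= 1.1703

1.1703


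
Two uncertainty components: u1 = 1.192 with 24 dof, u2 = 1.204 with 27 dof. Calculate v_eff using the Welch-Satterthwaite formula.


uc = sqrt(u1^2 + u2^2) = sqrt(1.192^2 + 1.204^2) = 1.6942491
v_eff = uc^4 / (u1^4/v1 + u2^4/v2)
= 1.6942491^4 / (1.192^4/24 + 1.204^4/27)
= 8.2396555 / 0.16194807
v_eff = 50.8784

50.8784


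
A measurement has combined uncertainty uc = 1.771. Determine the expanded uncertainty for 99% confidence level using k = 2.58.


U = k * uc
U = 2.58 * 1.771
U = 4.5692

4.5692


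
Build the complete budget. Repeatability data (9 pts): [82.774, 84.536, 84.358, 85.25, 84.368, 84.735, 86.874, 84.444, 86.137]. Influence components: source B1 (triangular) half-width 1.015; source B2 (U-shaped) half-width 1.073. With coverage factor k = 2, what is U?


mean = (82.774 + 84.536 + 84.358 + 85.25 + 84.368 + 84.735 + 86.874 + 84.444 + 86.137) / 9 = 84.83066667
s = sqrt(sum((x - mean)^2)/(n-1)) = 1.1710253
u_A = s / sqrt(n) = 1.1710253 / sqrt(9) = 0.39034177
u_B1 = 1.015 / sqrt(6) = 0.41437201
u_B2 = 1.073 / sqrt(2) = 0.75872558
uc = sqrt(0.39034177^2 + 0.41437201^2 + 0.75872558^2) = 0.94854381
U = k * uc = 2 * 0.94854381
U = 1.8971

1.8971


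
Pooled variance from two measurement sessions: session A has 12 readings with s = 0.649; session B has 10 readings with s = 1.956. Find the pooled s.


s_p = sqrt(((n1-1)*s1^2 + (n2-1)*s2^2) / (n1+n2-2))
numerator = (12-1)*0.649^2 + (10-1)*1.956^2 = 4.633211 + 34.433424 = 39.066635
denominator = 12 + 10 - 2 = 20
s_p^2 = 39.066635 / 20 = 1.9533317
s_p = sqrt(1.9533317) = 1.3976

1.3976


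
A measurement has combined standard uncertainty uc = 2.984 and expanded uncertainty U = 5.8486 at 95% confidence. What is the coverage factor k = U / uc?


k = U / uc
k = 5.8486 / 2.984
k = 1.96

1.96


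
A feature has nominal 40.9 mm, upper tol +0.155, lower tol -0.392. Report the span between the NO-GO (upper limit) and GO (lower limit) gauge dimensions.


GO = nominal - lower_tol (smallest hole = maximum material condition)
GO = 40.9 - 0.392 = 40.508
NO-GO = nominal + upper_tol (largest hole = least material condition)
NO-GO = 40.9 + 0.155 = 41.055
spread = NO-GO - GO = 41.055 - 40.508 = 0.5470

0.5470


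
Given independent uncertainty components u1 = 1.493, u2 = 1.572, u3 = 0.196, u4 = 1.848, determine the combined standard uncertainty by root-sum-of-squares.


uc = sqrt(1.493^2 + 1.572^2 + 0.196^2 + 1.848^2)
uc = sqrt(8.153753)
uc = 2.8555

2.8555


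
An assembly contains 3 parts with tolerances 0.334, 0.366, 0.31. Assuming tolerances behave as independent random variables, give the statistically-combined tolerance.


RSS = sqrt(0.334^2 + 0.366^2 + 0.31^2)
= sqrt(0.341612)
= 0.5845

0.5845


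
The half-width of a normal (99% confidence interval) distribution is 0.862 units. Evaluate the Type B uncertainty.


u_B = half_width / 2.576
u_B = 0.862 / 2.576
u_B = 0.3346

0.3346


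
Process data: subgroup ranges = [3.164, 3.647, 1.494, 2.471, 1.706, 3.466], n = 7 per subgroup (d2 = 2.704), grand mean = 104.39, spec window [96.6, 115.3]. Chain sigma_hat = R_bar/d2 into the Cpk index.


R_bar = (3.164 + 3.647 + 1.494 + 2.471 + 1.706 + 3.466) / 6 = 2.658
sigma = R_bar / d2 = 2.658 / 2.704 = 0.98298817
Cp = (USL - LSL)/(6*sigma) = (115.3 - 96.6)/(6*0.98298817) = 3.1706
Cpu = (115.3 - 104.39)/(3*0.98298817) = 3.6996
Cpl = (104.39 - 96.6)/(3*0.98298817) = 2.6416
Cpk = min(Cpu, Cpl) = 2.6416

2.6416


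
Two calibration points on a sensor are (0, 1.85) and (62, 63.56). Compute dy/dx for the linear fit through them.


slope = (y2 - y1) / (x2 - x1)
= (63.56 - 1.85) / (62 - 0)
= 61.7100 / 62
= 0.9953

0.9953


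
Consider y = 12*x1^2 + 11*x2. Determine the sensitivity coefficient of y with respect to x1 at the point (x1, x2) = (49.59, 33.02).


y = 12*x1^2 + 11*x2
dy/dx1 = 2*12*x1
Evaluate at x1 = 49.59: c1 = 24 * 49.59
c1 = 1190.1600

1190.1600


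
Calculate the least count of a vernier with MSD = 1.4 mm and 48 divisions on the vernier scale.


LC = MSD / n_div
= 1.4 / 48
= 0.0292

0.0292


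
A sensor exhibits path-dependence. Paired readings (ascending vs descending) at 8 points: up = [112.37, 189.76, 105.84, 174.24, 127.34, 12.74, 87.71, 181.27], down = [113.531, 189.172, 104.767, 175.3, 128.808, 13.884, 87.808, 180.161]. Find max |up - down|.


|112.37 - 113.531| = 1.1610
|189.76 - 189.172| = 0.5880
|105.84 - 104.767| = 1.0730
|174.24 - 175.3| = 1.0600
|127.34 - 128.808| = 1.4680
|12.74 - 13.884| = 1.1440
|87.71 - 87.808| = 0.0980
|181.27 - 180.161| = 1.1090
hysteresis = max(diffs) = 1.4680

1.4680


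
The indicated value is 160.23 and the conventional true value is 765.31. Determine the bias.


Systematic error = measured - true
= 160.23 - 765.31
= -605.0800

-605.0800


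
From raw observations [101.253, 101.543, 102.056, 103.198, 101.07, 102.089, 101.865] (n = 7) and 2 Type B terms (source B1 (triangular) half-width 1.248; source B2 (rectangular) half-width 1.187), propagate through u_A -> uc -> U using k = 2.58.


mean = (101.253 + 101.543 + 102.056 + 103.198 + 101.07 + 102.089 + 101.865) / 7 = 101.8677143
s = sqrt(sum((x - mean)^2)/(n-1)) = 0.70400609
u_A = s / sqrt(n) = 0.70400609 / sqrt(7) = 0.26608929
u_B1 = 1.248 / sqrt(6) = 0.50949387
u_B2 = 1.187 / sqrt(3) = 0.68531477
uc = sqrt(0.26608929^2 + 0.50949387^2 + 0.68531477^2) = 0.8944517
U = k * uc = 2.58 * 0.8944517
U = 2.3077

2.3077


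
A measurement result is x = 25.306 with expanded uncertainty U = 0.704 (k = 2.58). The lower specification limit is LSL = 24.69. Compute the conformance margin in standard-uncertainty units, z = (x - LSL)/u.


u = U / k = 0.704 / 2.58 = 0.27286822
margin = |LSL - x| = |24.69 - 25.306| = 0.616
z = margin / u = 0.616 / 0.27286822
z = 2.2575

2.2575


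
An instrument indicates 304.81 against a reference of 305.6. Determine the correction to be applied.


Correction = standard - reading
= 305.6 - 304.81
= 0.7900

0.7900


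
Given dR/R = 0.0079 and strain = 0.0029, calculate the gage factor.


GF = (dR/R) / epsilon
= 0.0079 / 0.0029
= 2.7241

2.7241


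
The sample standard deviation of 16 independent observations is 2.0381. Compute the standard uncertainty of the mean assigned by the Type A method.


u_A = s / sqrt(n)
u_A = 2.0381 / sqrt(16)
u_A = 2.0381 / 4
u_A = 0.5095

0.5095


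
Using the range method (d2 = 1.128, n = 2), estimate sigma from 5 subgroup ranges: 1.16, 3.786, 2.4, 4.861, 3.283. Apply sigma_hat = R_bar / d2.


R_bar = (1.16 + 3.786 + 2.4 + 4.861 + 3.283) / 5
R_bar = 15.49 / 5 = 3.098
sigma_hat = R_bar / d2 = 3.098 / 1.128 = 2.7465

2.7465


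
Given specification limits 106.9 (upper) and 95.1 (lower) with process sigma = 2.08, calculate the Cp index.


Cp = (USL - LSL) / (6 * sigma)
= (106.9 - 95.1) / (6 * 2.08)
= 11.8000 / 12.4800
= 0.9455

0.9455


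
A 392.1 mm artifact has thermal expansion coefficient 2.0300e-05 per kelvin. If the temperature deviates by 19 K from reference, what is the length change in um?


dL = L * alpha * dT
= 392.1 * 2.0300e-05 * 19
= 0.1512330 mm
dL_um = 0.1512330 * 1000 = 151.2330 um

151.2330


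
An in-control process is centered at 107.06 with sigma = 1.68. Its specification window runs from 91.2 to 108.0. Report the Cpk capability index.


Cpu = (USL - mean) / (3*sigma) = (108.0 - 107.06) / (3*1.68) = 0.1865
Cpl = (mean - LSL) / (3*sigma) = (107.06 - 91.2) / (3*1.68) = 3.1468
Cpk = min(Cpu, Cpl) = 0.1865

0.1865


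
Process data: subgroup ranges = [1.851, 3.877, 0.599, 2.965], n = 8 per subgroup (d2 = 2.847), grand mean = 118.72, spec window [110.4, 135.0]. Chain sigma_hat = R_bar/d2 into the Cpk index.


R_bar = (1.851 + 3.877 + 0.599 + 2.965) / 4 = 2.323
sigma = R_bar / d2 = 2.323 / 2.847 = 0.81594661
Cp = (USL - LSL)/(6*sigma) = (135.0 - 110.4)/(6*0.81594661) = 5.0248
Cpu = (135.0 - 118.72)/(3*0.81594661) = 6.6508
Cpl = (118.72 - 110.4)/(3*0.81594661) = 3.3989
Cpk = min(Cpu, Cpl) = 3.3989

3.3989


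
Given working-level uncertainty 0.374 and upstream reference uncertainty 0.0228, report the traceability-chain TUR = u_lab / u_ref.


TUR = u_lab / u_ref
= 0.374 / 0.0228
= 16.4035

16.4035


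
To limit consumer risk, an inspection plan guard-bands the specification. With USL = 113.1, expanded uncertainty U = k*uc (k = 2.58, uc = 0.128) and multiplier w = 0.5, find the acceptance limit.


U = k * uc = 2.58 * 0.128 = 0.33024
guard band g = w * U = 0.5 * 0.33024 = 0.16512
AL = USL - g = 113.1 - 0.16512
AL = 112.9349

112.9349


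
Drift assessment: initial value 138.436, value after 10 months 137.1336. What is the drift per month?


rate = (v2 - v1) / months
= (137.1336 - 138.436) / 10
= -1.3024 / 10
= -0.1302

-0.1302


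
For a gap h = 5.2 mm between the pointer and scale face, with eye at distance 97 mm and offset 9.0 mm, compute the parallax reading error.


error = h * offset / d
= 5.2 * 9.0 / 97
= 0.4825

0.4825


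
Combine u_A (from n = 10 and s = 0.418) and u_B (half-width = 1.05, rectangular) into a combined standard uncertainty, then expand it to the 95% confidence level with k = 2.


u_A = s / sqrt(n) = 0.418 / sqrt(10) = 0.13218321
u_B = half_width / sqrt(3) = 1.05 / sqrt(3) = 0.60621778
uc = sqrt(u_A^2 + u_B^2) = sqrt(0.13218321^2 + 0.60621778^2) = 0.62046144
U = k * uc = 2 * 0.62046144
U = 1.2409

1.2409


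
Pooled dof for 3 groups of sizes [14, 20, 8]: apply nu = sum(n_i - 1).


nu = sum_i (n_i - 1)
nu = ((14 - 1) + (20 - 1) + (8 - 1))
nu = 13 + 19 + 7
nu = 39

39


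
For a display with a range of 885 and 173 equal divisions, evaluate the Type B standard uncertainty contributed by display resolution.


resolution = range / divisions
resolution = 885 / 173 = 5.1156069
u_res = resolution / (2*sqrt(3))
u_res = 5.1156069 / 3.4641016
u_res = 1.4767

1.4767


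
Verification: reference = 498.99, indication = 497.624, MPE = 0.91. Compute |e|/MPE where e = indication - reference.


e = indication - reference = 497.624 - 498.99 = -1.3660
|e| = 1.3660
ratio = |e| / MPE = 1.3660 / 0.91
ratio = 1.5011

1.5011


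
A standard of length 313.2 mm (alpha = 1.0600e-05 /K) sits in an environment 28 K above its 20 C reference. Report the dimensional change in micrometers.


dL = L * alpha * dT
= 313.2 * 1.0600e-05 * 28
= 0.0929578 mm
dL_um = 0.0929578 * 1000 = 92.9578 um

92.9578


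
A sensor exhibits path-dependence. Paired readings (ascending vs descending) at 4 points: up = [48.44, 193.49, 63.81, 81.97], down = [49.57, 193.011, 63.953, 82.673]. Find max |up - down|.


|48.44 - 49.57| = 1.1300
|193.49 - 193.011| = 0.4790
|63.81 - 63.953| = 0.1430
|81.97 - 82.673| = 0.7030
hysteresis = max(diffs) = 1.1300

1.1300


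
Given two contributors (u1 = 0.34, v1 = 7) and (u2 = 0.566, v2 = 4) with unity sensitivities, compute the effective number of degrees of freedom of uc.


uc = sqrt(u1^2 + u2^2) = sqrt(0.34^2 + 0.566^2) = 0.66026964
v_eff = uc^4 / (u1^4/v1 + u2^4/v2)
= 0.66026964^4 / (0.34^4/7 + 0.566^4/4)
= 0.19005763 / 0.027566043
v_eff = 6.8946

6.8946


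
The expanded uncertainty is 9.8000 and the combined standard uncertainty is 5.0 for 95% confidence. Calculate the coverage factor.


k = U / uc
k = 9.8000 / 5.0
k = 1.96

1.96


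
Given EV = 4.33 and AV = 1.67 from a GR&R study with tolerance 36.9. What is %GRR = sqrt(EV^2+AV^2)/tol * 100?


GRR = sqrt(EV^2 + AV^2) = sqrt(4.33^2 + 1.67^2) = 4.6408835
%GRR = GRR / tol * 100 = 4.6408835 / 36.9 * 100
%GRR = 12.5769

12.5769


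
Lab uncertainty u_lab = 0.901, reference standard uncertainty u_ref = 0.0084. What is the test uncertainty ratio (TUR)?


TUR = u_lab / u_ref
= 0.901 / 0.0084
= 107.2619

107.2619


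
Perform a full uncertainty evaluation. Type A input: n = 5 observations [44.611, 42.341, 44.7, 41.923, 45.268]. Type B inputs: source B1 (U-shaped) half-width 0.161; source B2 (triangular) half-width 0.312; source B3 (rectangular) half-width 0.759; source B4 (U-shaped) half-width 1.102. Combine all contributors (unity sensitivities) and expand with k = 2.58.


mean = (44.611 + 42.341 + 44.7 + 41.923 + 45.268) / 5 = 43.7686
s = sqrt(sum((x - mean)^2)/(n-1)) = 1.522303
u_A = s / sqrt(n) = 1.522303 / sqrt(5) = 0.6807946
u_B1 = 0.161 / sqrt(2) = 0.11384419
u_B2 = 0.312 / sqrt(6) = 0.12737347
u_B3 = 0.759 / sqrt(3) = 0.43820885
u_B4 = 1.102 / sqrt(2) = 0.77923167
uc = sqrt(0.6807946^2 + 0.11384419^2 + 0.12737347^2 + 0.43820885^2 + 0.77923167^2) = 1.1366155
U = k * uc = 2.58 * 1.1366155
U = 2.9325

2.9325


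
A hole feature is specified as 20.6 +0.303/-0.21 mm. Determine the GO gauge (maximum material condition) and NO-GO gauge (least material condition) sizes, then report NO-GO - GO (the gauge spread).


GO = nominal - lower_tol (smallest hole = maximum material condition)
GO = 20.6 - 0.21 = 20.39
NO-GO = nominal + upper_tol (largest hole = least material condition)
NO-GO = 20.6 + 0.303 = 20.903
spread = NO-GO - GO = 20.903 - 20.39 = 0.5130

0.5130
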